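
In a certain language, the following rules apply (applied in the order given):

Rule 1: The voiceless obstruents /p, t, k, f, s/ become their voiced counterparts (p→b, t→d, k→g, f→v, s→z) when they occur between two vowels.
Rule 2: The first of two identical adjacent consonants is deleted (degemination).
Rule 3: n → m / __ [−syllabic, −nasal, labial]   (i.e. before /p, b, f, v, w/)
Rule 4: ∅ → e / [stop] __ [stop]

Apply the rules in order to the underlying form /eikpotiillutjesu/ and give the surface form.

Rule 1 (intervocalic voicing): /t/ is a voiceless obstruent between vowels /o/ and /i/, so it voices to [d]. /s/ is a voiceless obstruent between vowels /e/ and /u/, so it voices to [z]. /eikpotiillutjesu/ → eikpodiillutjezu.
Rule 2 (degemination): /ll/ is a geminate; the first /l/ deletes. /eikpodiillutjezu/ → eikpodiilutjezu.
Rule 3 (nasal place assimilation): no segment meets the environment; /eikpodiilutjezu/ is unchanged.
Rule 4 (stop-cluster e-epenthesis): /k/ and /p/ form a stop–stop cluster, so [e] is inserted between them. /eikpodiilutjezu/ → eikepodiilutjezu.

eikepodiilutjezu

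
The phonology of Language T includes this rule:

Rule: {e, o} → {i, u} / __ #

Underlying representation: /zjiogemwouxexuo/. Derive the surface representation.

zjiogemwouxexuu

/o/ is a mid vowel in word-final position, so it raises to [u].
The other instances of /o/, /e/ do not occur in the required environment and remain unchanged.
Surface form: [zjiogemwouxexuu].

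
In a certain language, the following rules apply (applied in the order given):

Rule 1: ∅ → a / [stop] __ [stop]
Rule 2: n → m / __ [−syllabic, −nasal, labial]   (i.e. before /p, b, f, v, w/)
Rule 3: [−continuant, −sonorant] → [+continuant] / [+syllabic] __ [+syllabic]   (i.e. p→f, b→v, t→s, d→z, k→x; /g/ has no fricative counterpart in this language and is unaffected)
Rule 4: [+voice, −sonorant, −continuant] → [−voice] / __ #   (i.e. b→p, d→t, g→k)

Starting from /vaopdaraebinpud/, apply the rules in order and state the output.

Rule 1 (stop-cluster a-epenthesis): /p/ and /d/ form a stop–stop cluster, so [a] is inserted between them. /vaopdaraebinpud/ → vaopadaraebinpud.
Rule 2 (nasal place assimilation): /n/ precedes the labial consonant /p/, so it assimilates in place to [m]. /vaopadaraebinpud/ → vaopadaraebimpud.
Rule 3 (intervocalic spirantization): /p/ is a stop between vowels /o/ and /a/, so it spirantizes to the fricative [f]. /d/ is a stop between vowels /a/ and /a/, so it spirantizes to the fricative [z]. /b/ is a stop between vowels /e/ and /i/, so it spirantizes to the fricative [v]. /vaopadaraebimpud/ → vaofazaraevimpud.
Rule 4 (final devoicing): /d/ is a voiced stop in word-final position, so it devoices to [t]. /vaofazaraevimpud/ → vaofazaraevimput.

vaofazaraevimput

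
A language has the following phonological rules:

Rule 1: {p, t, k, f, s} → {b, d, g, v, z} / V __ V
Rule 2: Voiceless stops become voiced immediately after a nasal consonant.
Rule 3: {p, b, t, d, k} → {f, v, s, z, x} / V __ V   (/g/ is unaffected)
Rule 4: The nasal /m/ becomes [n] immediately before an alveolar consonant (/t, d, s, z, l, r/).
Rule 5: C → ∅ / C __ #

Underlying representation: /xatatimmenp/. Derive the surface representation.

Rule 1 (intervocalic voicing): /t/ is a voiceless obstruent between vowels /a/ and /a/, so it voices to [d]. /t/ is a voiceless obstruent between vowels /a/ and /i/, so it voices to [d]. /xatatimmenp/ → xadadimmenp.
Rule 2 (post-nasal voicing): /p/ is a voiceless stop immediately after the nasal /n/, so it voices to [b]. /xadadimmenp/ → xadadimmenb.
Rule 3 (intervocalic spirantization): /d/ is a stop between vowels /a/ and /a/, so it spirantizes to the fricative [z]. /d/ is a stop between vowels /a/ and /i/, so it spirantizes to the fricative [z]. /xadadimmenb/ → xazazimmenb.
Rule 4 (nasal place assimilation): no segment meets the environment; /xazazimmenb/ is unchanged.
Rule 5 (final cluster simplification): /b/ is the second consonant of a word-final cluster /nb/, so it deletes. /xazazimmenb/ → xazazimmen.

xazazimmen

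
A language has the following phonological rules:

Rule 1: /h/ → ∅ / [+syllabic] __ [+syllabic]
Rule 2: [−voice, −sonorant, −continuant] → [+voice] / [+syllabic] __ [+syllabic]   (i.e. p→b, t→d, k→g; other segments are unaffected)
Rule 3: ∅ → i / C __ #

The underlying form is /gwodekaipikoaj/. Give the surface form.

Rule 1 (intervocalic h-deletion): no segment meets the environment; /gwodekaipikoaj/ is unchanged.
Rule 2 (intervocalic voicing): /k/ is a voiceless stop between vowels /e/ and /a/, so it voices to [g]. /p/ is a voiceless stop between vowels /i/ and /i/, so it voices to [b]. /k/ is a voiceless stop between vowels /i/ and /o/, so it voices to [g]. /gwodekaipikoaj/ → gwodegaibigoaj.
Rule 3 (final i-epenthesis): the form ends in the consonant /j/, so [i] is inserted word-finally. /gwodegaibigoaj/ → gwodegaibigoaji.

gwodegaibigoaji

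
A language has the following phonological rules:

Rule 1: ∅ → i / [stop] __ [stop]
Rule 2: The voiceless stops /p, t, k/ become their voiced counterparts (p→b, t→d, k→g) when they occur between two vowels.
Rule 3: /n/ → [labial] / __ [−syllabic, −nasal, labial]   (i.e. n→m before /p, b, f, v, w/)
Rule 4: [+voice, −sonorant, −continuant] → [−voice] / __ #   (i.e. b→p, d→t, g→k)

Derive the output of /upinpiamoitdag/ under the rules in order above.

Rule 1 (stop-cluster i-epenthesis): /t/ and /d/ form a stop–stop cluster, so [i] is inserted between them. /upinpiamoitdag/ → upinpiamoitidag.
Rule 2 (intervocalic voicing): /p/ is a voiceless stop between vowels /u/ and /i/, so it voices to [b]. /t/ is a voiceless stop between vowels /i/ and /i/, so it voices to [d]. /upinpiamoitidag/ → ubinpiamoididag.
Rule 3 (nasal place assimilation): /n/ precedes the labial consonant /p/, so it assimilates in place to [m]. /ubinpiamoididag/ → ubimpiamoididag.
Rule 4 (final devoicing): /g/ is a voiced stop in word-final position, so it devoices to [k]. /ubimpiamoididag/ → ubimpiamoididak.

ubimpiamoididak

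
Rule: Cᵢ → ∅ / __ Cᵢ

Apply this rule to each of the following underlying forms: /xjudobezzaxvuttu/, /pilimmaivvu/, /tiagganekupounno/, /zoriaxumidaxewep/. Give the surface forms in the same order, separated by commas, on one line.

/xjudobezzaxvuttu/: /zz/ is a geminate; the first /z/ deletes. /tt/ is a geminate; the first /t/ deletes. → [xjudobezaxvutu].
/pilimmaivvu/: /mm/ is a geminate; the first /m/ deletes. /vv/ is a geminate; the first /v/ deletes. → [pilimaivu].
/tiagganekupounno/: /gg/ is a geminate; the first /g/ deletes. /nn/ is a geminate; the first /n/ deletes. → [tiaganekupouno].
/zoriaxumidaxewep/: the rule's environment is not met; surfaces unchanged as [zoriaxumidaxewep].

xjudobezaxvutu, pilimaivu, tiaganekupouno, zoriaxumidaxewep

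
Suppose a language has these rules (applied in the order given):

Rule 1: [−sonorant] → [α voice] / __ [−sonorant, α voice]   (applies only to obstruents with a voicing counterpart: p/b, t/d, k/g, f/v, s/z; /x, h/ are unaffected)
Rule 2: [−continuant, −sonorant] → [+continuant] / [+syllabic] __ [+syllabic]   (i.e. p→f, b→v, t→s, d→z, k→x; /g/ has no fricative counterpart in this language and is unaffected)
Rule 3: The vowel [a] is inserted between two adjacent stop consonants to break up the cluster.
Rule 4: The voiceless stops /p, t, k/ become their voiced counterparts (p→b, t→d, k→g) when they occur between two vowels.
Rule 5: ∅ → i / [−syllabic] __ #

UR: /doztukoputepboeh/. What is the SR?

Rule 1 (regressive voicing assimilation): /z/ precedes the voiceless obstruent /t/, so it devoices to [s] by assimilation. /p/ precedes the voiced obstruent /b/, so it voices to [b] by assimilation. /doztukoputepboeh/ → dostukoputebboeh.
Rule 2 (intervocalic spirantization): /k/ is a stop between vowels /u/ and /o/, so it spirantizes to the fricative [x]. /p/ is a stop between vowels /o/ and /u/, so it spirantizes to the fricative [f]. /t/ is a stop between vowels /u/ and /e/, so it spirantizes to the fricative [s]. /dostukoputebboeh/ → dostuxofusebboeh.
Rule 3 (stop-cluster a-epenthesis): /b/ and /b/ form a stop–stop cluster, so [a] is inserted between them. /dostuxofusebboeh/ → dostuxofusebaboeh.
Rule 4 (intervocalic voicing): no segment meets the environment; /dostuxofusebaboeh/ is unchanged.
Rule 5 (final i-epenthesis): the form ends in the consonant /h/, so [i] is inserted word-finally. /dostuxofusebaboeh/ → dostuxofusebaboehi.

dostuxofusebaboehi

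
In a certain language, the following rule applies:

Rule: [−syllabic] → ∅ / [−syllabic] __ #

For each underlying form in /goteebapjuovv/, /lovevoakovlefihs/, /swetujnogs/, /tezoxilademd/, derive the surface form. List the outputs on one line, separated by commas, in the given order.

/goteebapjuovv/: /v/ is the second consonant of a word-final cluster /vv/, so it deletes. → [goteebapjuov].
/lovevoakovlefihs/: /s/ is the second consonant of a word-final cluster /hs/, so it deletes. → [lovevoakovlefih].
/swetujnogs/: /s/ is the second consonant of a word-final cluster /gs/, so it deletes. → [swetujnog].
/tezoxilademd/: /d/ is the second consonant of a word-final cluster /md/, so it deletes. → [tezoxiladem].

goteebapjuov, lovevoakovlefih, swetujnog, tezoxiladem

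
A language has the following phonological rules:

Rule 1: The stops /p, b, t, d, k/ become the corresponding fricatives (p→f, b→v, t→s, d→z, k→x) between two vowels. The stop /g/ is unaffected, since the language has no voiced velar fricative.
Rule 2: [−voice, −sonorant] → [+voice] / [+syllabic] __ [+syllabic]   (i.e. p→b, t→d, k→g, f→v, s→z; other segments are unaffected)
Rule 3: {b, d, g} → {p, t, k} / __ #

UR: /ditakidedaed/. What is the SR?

Rule 1 (intervocalic spirantization): /t/ is a stop between vowels /i/ and /a/, so it spirantizes to the fricative [s]. /k/ is a stop between vowels /a/ and /i/, so it spirantizes to the fricative [x]. /d/ is a stop between vowels /i/ and /e/, so it spirantizes to the fricative [z]. /d/ is a stop between vowels /e/ and /a/, so it spirantizes to the fricative [z]. /ditakidedaed/ → disaxizezaed.
Rule 2 (intervocalic voicing): /s/ is a voiceless obstruent between vowels /i/ and /a/, so it voices to [z]. /disaxizezaed/ → dizaxizezaed.
Rule 3 (final devoicing): /d/ is a voiced stop in word-final position, so it devoices to [t]. /dizaxizezaed/ → dizaxizezaet.

dizaxizezaet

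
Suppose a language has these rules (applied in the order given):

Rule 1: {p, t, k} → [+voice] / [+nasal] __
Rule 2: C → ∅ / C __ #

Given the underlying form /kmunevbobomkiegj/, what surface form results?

Rule 1 (post-nasal voicing): /k/ is a voiceless stop immediately after the nasal /m/, so it voices to [g]. /kmunevbobomkiegj/ → kmunevbobomgiegj.
Rule 2 (final cluster simplification): /j/ is the second consonant of a word-final cluster /gj/, so it deletes. /kmunevbobomgiegj/ → kmunevbobomgieg.

kmunevbobomgieg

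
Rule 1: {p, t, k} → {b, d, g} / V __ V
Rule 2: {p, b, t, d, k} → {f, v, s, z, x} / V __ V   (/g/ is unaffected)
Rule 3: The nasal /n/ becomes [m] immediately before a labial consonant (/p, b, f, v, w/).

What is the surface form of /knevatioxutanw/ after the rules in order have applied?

Rule 1 (intervocalic voicing): /t/ is a voiceless stop between vowels /a/ and /i/, so it voices to [d]. /t/ is a voiceless stop between vowels /u/ and /a/, so it voices to [d]. /knevatioxutanw/ → knevadioxudanw.
Rule 2 (intervocalic spirantization): /d/ is a stop between vowels /a/ and /i/, so it spirantizes to the fricative [z]. /d/ is a stop between vowels /u/ and /a/, so it spirantizes to the fricative [z]. /knevadioxudanw/ → knevazioxuzanw.
Rule 3 (nasal place assimilation): /n/ precedes the labial consonant /w/, so it assimilates in place to [m]. /knevazioxuzanw/ → knevazioxuzamw.

knevazioxuzamw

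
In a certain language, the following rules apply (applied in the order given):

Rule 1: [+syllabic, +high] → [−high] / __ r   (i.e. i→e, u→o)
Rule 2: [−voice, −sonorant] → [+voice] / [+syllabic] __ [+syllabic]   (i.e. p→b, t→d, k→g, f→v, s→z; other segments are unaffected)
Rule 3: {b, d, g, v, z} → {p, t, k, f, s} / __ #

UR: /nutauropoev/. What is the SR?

nudaoroboef

Rule 1 (pre-rhotic lowering): /u/ is a high vowel immediately before /r/, so it lowers to [o]. /nutauropoev/ → nutaoropoev.
Rule 2 (intervocalic voicing): /t/ is a voiceless obstruent between vowels /u/ and /a/, so it voices to [d]. /p/ is a voiceless obstruent between vowels /o/ and /o/, so it voices to [b]. /nutaoropoev/ → nudaoroboev.
Rule 3 (final devoicing): /v/ is a voiced obstruent in word-final position, so it devoices to [f]. /nudaoroboev/ → nudaoroboef.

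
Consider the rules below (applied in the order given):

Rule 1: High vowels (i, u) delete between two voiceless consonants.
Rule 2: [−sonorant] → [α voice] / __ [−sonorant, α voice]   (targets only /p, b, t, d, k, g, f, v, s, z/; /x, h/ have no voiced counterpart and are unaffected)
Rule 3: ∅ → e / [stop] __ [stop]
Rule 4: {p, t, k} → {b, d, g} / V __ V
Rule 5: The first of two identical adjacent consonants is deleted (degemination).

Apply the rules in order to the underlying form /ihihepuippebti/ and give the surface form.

ihebuibebebedi

Rule 1 (high vowel syncope): /i/ is a high vowel flanked by voiceless consonants /h/ and /h/, so it deletes. /ihihepuippebti/ → ihhepuippebti.
Rule 2 (regressive voicing assimilation): /b/ precedes the voiceless obstruent /t/, so it devoices to [p] by assimilation. /ihhepuippebti/ → ihhepuippepti.
Rule 3 (stop-cluster e-epenthesis): /p/ and /p/ form a stop–stop cluster, so [e] is inserted between them. /p/ and /t/ form a stop–stop cluster, so [e] is inserted between them. /ihhepuippepti/ → ihhepuipepepeti.
Rule 4 (intervocalic voicing): /p/ is a voiceless stop between vowels /e/ and /u/, so it voices to [b]. /p/ is a voiceless stop between vowels /i/ and /e/, so it voices to [b]. /p/ is a voiceless stop between vowels /e/ and /e/, so it voices to [b]. /p/ is a voiceless stop between vowels /e/ and /e/, so it voices to [b]. /t/ is a voiceless stop between vowels /e/ and /i/, so it voices to [d]. /ihhepuipepepeti/ → ihhebuibebebedi.
Rule 5 (degemination): /hh/ is a geminate; the first /h/ deletes. /ihhebuibebebedi/ → ihebuibebebedi.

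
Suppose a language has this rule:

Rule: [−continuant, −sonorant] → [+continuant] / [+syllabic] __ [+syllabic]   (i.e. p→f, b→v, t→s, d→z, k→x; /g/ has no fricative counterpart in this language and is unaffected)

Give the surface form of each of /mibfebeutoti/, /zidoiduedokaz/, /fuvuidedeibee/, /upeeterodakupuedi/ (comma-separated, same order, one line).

/mibfebeutoti/: /b/ is a stop between vowels /e/ and /e/, so it spirantizes to the fricative [v]. /t/ is a stop between vowels /u/ and /o/, so it spirantizes to the fricative [s]. /t/ is a stop between vowels /o/ and /i/, so it spirantizes to the fricative [s]. → [mibfeveusosi].
/zidoiduedokaz/: /d/ is a stop between vowels /i/ and /o/, so it spirantizes to the fricative [z]. /d/ is a stop between vowels /i/ and /u/, so it spirantizes to the fricative [z]. /d/ is a stop between vowels /e/ and /o/, so it spirantizes to the fricative [z]. /k/ is a stop between vowels /o/ and /a/, so it spirantizes to the fricative [x]. → [zizoizuezoxaz].
/fuvuidedeibee/: /d/ is a stop between vowels /i/ and /e/, so it spirantizes to the fricative [z]. /d/ is a stop between vowels /e/ and /e/, so it spirantizes to the fricative [z]. /b/ is a stop between vowels /i/ and /e/, so it spirantizes to the fricative [v]. → [fuvuizezeivee].
/upeeterodakupuedi/: /p/ is a stop between vowels /u/ and /e/, so it spirantizes to the fricative [f]. /t/ is a stop between vowels /e/ and /e/, so it spirantizes to the fricative [s]. /d/ is a stop between vowels /o/ and /a/, so it spirantizes to the fricative [z]. /k/ is a stop between vowels /a/ and /u/, so it spirantizes to the fricative [x]. /p/ is a stop between vowels /u/ and /u/, so it spirantizes to the fricative [f]. /d/ is a stop between vowels /e/ and /i/, so it spirantizes to the fricative [z]. → [ufeeserozaxufuezi].

mibfeveusosi, zizoizuezoxaz, fuvuizezeivee, ufeeserozaxufuezi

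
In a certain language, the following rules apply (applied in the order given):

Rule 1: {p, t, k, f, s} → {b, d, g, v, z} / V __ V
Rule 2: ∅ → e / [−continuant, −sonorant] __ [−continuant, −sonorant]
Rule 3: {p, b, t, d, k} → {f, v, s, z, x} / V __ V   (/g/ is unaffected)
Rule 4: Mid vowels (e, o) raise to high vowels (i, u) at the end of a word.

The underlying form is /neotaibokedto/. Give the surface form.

Rule 1 (intervocalic voicing): /t/ is a voiceless obstruent between vowels /o/ and /a/, so it voices to [d]. /k/ is a voiceless obstruent between vowels /o/ and /e/, so it voices to [g]. /neotaibokedto/ → neodaibogedto.
Rule 2 (stop-cluster e-epenthesis): /d/ and /t/ form a stop–stop cluster, so [e] is inserted between them. /neodaibogedto/ → neodaibogedeto.
Rule 3 (intervocalic spirantization): /d/ is a stop between vowels /o/ and /a/, so it spirantizes to the fricative [z]. /b/ is a stop between vowels /i/ and /o/, so it spirantizes to the fricative [v]. /d/ is a stop between vowels /e/ and /e/, so it spirantizes to the fricative [z]. /t/ is a stop between vowels /e/ and /o/, so it spirantizes to the fricative [s]. /neodaibogedeto/ → neozaivogezeso.
Rule 4 (final vowel raising): /o/ is a mid vowel in word-final position, so it raises to [u]. /neozaivogezeso/ → neozaivogezesu.

neozaivogezesu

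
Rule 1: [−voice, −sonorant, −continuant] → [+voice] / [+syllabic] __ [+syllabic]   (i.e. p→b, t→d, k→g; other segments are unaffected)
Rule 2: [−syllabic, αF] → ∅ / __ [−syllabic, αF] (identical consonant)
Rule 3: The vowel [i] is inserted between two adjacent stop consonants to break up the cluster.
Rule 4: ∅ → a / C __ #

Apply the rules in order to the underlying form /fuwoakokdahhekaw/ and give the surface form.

Rule 1 (intervocalic voicing): /k/ is a voiceless stop between vowels /a/ and /o/, so it voices to [g]. /k/ is a voiceless stop between vowels /e/ and /a/, so it voices to [g]. /fuwoakokdahhekaw/ → fuwoagokdahhegaw.
Rule 2 (degemination): /hh/ is a geminate; the first /h/ deletes. /fuwoagokdahhegaw/ → fuwoagokdahegaw.
Rule 3 (stop-cluster i-epenthesis): /k/ and /d/ form a stop–stop cluster, so [i] is inserted between them. /fuwoagokdahegaw/ → fuwoagokidahegaw.
Rule 4 (final a-epenthesis): the form ends in the consonant /w/, so [a] is inserted word-finally. /fuwoagokidahegaw/ → fuwoagokidahegawa.

fuwoagokidahegawa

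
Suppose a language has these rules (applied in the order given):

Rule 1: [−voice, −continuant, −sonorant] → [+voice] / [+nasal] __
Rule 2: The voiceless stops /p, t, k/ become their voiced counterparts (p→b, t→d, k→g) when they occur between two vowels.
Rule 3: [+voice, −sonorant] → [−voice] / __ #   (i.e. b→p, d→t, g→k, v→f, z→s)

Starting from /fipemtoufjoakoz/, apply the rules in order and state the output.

fibemdoufjoagos

Rule 1 (post-nasal voicing): /t/ is a voiceless stop immediately after the nasal /m/, so it voices to [d]. /fipemtoufjoakoz/ → fipemdoufjoakoz.
Rule 2 (intervocalic voicing): /p/ is a voiceless stop between vowels /i/ and /e/, so it voices to [b]. /k/ is a voiceless stop between vowels /a/ and /o/, so it voices to [g]. /fipemdoufjoakoz/ → fibemdoufjoagoz.
Rule 3 (final devoicing): /z/ is a voiced obstruent in word-final position, so it devoices to [s]. /fibemdoufjoagoz/ → fibemdoufjoagos.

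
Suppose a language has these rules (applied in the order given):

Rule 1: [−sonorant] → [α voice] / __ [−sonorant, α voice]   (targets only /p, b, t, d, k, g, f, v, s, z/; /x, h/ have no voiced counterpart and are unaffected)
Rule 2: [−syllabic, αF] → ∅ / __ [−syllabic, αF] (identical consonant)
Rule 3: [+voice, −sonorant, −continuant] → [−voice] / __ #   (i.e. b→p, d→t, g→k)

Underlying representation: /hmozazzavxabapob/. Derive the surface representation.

hmozazafxabapop

Rule 1 (regressive voicing assimilation): /v/ precedes the voiceless obstruent /x/, so it devoices to [f] by assimilation. /hmozazzavxabapob/ → hmozazzafxabapob.
Rule 2 (degemination): /zz/ is a geminate; the first /z/ deletes. /hmozazzafxabapob/ → hmozazafxabapob.
Rule 3 (final devoicing): /b/ is a voiced stop in word-final position, so it devoices to [p]. /hmozazafxabapob/ → hmozazafxabapop.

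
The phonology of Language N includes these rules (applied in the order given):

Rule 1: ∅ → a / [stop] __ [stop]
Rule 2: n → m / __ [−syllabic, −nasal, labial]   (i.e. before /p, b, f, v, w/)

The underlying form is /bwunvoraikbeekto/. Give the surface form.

bwumvoraikabeekato

Rule 1 (stop-cluster a-epenthesis): /k/ and /b/ form a stop–stop cluster, so [a] is inserted between them. /k/ and /t/ form a stop–stop cluster, so [a] is inserted between them. /bwunvoraikbeekto/ → bwunvoraikabeekato.
Rule 2 (nasal place assimilation): /n/ precedes the labial consonant /v/, so it assimilates in place to [m]. /bwunvoraikabeekato/ → bwumvoraikabeekato.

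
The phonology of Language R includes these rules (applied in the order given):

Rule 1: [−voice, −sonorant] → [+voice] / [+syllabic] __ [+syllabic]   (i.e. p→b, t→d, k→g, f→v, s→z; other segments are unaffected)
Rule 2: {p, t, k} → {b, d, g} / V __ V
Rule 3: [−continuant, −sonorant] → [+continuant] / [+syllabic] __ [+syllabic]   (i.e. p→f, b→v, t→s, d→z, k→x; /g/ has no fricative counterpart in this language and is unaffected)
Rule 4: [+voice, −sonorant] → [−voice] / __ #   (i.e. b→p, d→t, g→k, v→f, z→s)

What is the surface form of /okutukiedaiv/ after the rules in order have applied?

oguzugiezaif

Rule 1 (intervocalic voicing): /k/ is a voiceless obstruent between vowels /o/ and /u/, so it voices to [g]. /t/ is a voiceless obstruent between vowels /u/ and /u/, so it voices to [d]. /k/ is a voiceless obstruent between vowels /u/ and /i/, so it voices to [g]. /okutukiedaiv/ → ogudugiedaiv.
Rule 2 (intervocalic voicing): no segment meets the environment; /ogudugiedaiv/ is unchanged.
Rule 3 (intervocalic spirantization): /d/ is a stop between vowels /u/ and /u/, so it spirantizes to the fricative [z]. /d/ is a stop between vowels /e/ and /a/, so it spirantizes to the fricative [z]. /ogudugiedaiv/ → oguzugiezaiv.
Rule 4 (final devoicing): /v/ is a voiced obstruent in word-final position, so it devoices to [f]. /oguzugiezaiv/ → oguzugiezaif.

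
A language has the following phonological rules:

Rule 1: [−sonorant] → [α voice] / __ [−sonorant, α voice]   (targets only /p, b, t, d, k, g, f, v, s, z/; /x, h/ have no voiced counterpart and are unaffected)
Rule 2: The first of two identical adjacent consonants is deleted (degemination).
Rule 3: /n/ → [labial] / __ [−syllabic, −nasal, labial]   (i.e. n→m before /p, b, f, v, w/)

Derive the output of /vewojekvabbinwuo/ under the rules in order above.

vewojegvabimwuo

Rule 1 (regressive voicing assimilation): /k/ precedes the voiced obstruent /v/, so it voices to [g] by assimilation. /vewojekvabbinwuo/ → vewojegvabbinwuo.
Rule 2 (degemination): /bb/ is a geminate; the first /b/ deletes. /vewojegvabbinwuo/ → vewojegvabinwuo.
Rule 3 (nasal place assimilation): /n/ precedes the labial consonant /w/, so it assimilates in place to [m]. /vewojegvabinwuo/ → vewojegvabimwuo.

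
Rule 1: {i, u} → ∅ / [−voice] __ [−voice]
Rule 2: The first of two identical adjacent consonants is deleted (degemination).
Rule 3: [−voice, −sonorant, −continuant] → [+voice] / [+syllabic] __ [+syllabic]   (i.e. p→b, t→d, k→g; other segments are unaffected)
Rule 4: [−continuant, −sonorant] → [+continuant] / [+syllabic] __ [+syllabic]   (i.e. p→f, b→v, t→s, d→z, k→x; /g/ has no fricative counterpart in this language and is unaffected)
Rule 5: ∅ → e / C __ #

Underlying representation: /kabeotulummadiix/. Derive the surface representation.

kaveozulumaziixe

Rule 1 (high vowel syncope): no segment meets the environment; /kabeotulummadiix/ is unchanged.
Rule 2 (degemination): /mm/ is a geminate; the first /m/ deletes. /kabeotulummadiix/ → kabeotulumadiix.
Rule 3 (intervocalic voicing): /t/ is a voiceless stop between vowels /o/ and /u/, so it voices to [d]. /kabeotulumadiix/ → kabeodulumadiix.
Rule 4 (intervocalic spirantization): /b/ is a stop between vowels /a/ and /e/, so it spirantizes to the fricative [v]. /d/ is a stop between vowels /o/ and /u/, so it spirantizes to the fricative [z]. /d/ is a stop between vowels /a/ and /i/, so it spirantizes to the fricative [z]. /kabeodulumadiix/ → kaveozulumaziix.
Rule 5 (final e-epenthesis): the form ends in the consonant /x/, so [e] is inserted word-finally. /kaveozulumaziix/ → kaveozulumaziixe.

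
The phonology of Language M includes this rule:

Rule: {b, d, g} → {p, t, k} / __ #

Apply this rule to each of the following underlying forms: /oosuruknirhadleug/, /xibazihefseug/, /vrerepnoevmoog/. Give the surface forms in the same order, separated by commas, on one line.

oosuruknirhadleuk, xibazihefseuk, vrerepnoevmook

/oosuruknirhadleug/: /g/ is a voiced stop in word-final position, so it devoices to [k]. → [oosuruknirhadleuk].
/xibazihefseug/: /g/ is a voiced stop in word-final position, so it devoices to [k]. → [xibazihefseuk].
/vrerepnoevmoog/: /g/ is a voiced stop in word-final position, so it devoices to [k]. → [vrerepnoevmook].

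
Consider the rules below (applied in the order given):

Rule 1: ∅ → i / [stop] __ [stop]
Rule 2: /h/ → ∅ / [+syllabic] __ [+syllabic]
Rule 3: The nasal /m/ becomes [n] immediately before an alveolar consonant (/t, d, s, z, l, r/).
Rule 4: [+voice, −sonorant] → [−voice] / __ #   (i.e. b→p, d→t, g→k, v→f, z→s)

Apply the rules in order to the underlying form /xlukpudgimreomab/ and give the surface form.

xlukipudiginreomap

Rule 1 (stop-cluster i-epenthesis): /k/ and /p/ form a stop–stop cluster, so [i] is inserted between them. /d/ and /g/ form a stop–stop cluster, so [i] is inserted between them. /xlukpudgimreomab/ → xlukipudigimreomab.
Rule 2 (intervocalic h-deletion): no segment meets the environment; /xlukipudigimreomab/ is unchanged.
Rule 3 (nasal place assimilation): /m/ precedes the alveolar consonant /r/, so it assimilates in place to [n]. /xlukipudigimreomab/ → xlukipudiginreomab.
Rule 4 (final devoicing): /b/ is a voiced obstruent in word-final position, so it devoices to [p]. /xlukipudiginreomab/ → xlukipudiginreomap.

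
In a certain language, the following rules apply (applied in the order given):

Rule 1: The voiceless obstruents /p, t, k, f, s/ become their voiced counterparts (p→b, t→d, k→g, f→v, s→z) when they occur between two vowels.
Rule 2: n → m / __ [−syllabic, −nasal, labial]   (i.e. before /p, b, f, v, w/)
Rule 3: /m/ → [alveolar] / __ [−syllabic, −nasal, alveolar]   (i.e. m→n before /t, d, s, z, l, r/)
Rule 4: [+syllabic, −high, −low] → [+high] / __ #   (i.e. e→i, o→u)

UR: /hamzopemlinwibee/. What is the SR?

hanzobenlimwibei

Rule 1 (intervocalic voicing): /p/ is a voiceless obstruent between vowels /o/ and /e/, so it voices to [b]. /hamzopemlinwibee/ → hamzobemlinwibee.
Rule 2 (nasal place assimilation): /n/ precedes the labial consonant /w/, so it assimilates in place to [m]. /hamzobemlinwibee/ → hamzobemlimwibee.
Rule 3 (nasal place assimilation): /m/ precedes the alveolar consonant /z/, so it assimilates in place to [n]. /m/ precedes the alveolar consonant /l/, so it assimilates in place to [n]. /hamzobemlimwibee/ → hanzobenlimwibee.
Rule 4 (final vowel raising): /e/ is a mid vowel in word-final position, so it raises to [i]. /hanzobenlimwibee/ → hanzobenlimwibei.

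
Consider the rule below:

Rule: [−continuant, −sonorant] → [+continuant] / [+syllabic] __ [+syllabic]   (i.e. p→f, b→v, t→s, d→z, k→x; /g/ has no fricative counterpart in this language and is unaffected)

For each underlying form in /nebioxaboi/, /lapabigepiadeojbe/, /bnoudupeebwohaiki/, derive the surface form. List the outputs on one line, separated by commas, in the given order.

/nebioxaboi/: /b/ is a stop between vowels /e/ and /i/, so it spirantizes to the fricative [v]. /b/ is a stop between vowels /a/ and /o/, so it spirantizes to the fricative [v]. → [nevioxavoi].
/lapabigepiadeojbe/: /p/ is a stop between vowels /a/ and /a/, so it spirantizes to the fricative [f]. /b/ is a stop between vowels /a/ and /i/, so it spirantizes to the fricative [v]. /p/ is a stop between vowels /e/ and /i/, so it spirantizes to the fricative [f]. /d/ is a stop between vowels /a/ and /e/, so it spirantizes to the fricative [z]. → [lafavigefiazeojbe].
/bnoudupeebwohaiki/: /d/ is a stop between vowels /u/ and /u/, so it spirantizes to the fricative [z]. /p/ is a stop between vowels /u/ and /e/, so it spirantizes to the fricative [f]. /k/ is a stop between vowels /i/ and /i/, so it spirantizes to the fricative [x]. → [bnouzufeebwohaixi].

nevioxavoi, lafavigefiazeojbe, bnouzufeebwohaixi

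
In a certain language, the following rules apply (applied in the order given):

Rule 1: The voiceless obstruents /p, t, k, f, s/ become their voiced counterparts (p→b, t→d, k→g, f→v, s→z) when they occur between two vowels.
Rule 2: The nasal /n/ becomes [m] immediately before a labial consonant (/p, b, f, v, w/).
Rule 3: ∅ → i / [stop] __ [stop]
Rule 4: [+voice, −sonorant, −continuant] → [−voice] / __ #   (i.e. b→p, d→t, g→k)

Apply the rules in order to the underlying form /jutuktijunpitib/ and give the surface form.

judukitijumpidip

Rule 1 (intervocalic voicing): /t/ is a voiceless obstruent between vowels /u/ and /u/, so it voices to [d]. /t/ is a voiceless obstruent between vowels /i/ and /i/, so it voices to [d]. /jutuktijunpitib/ → juduktijunpidib.
Rule 2 (nasal place assimilation): /n/ precedes the labial consonant /p/, so it assimilates in place to [m]. /juduktijunpidib/ → juduktijumpidib.
Rule 3 (stop-cluster i-epenthesis): /k/ and /t/ form a stop–stop cluster, so [i] is inserted between them. /juduktijumpidib/ → judukitijumpidib.
Rule 4 (final devoicing): /b/ is a voiced stop in word-final position, so it devoices to [p]. /judukitijumpidib/ → judukitijumpidip.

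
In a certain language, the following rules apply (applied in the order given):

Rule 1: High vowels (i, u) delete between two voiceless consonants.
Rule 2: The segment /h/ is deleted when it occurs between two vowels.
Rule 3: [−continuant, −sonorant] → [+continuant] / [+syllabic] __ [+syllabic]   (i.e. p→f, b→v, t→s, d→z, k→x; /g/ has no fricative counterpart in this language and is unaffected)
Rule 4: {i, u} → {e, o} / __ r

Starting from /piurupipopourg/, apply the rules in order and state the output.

pioruppofoorg

Rule 1 (high vowel syncope): /i/ is a high vowel flanked by voiceless consonants /p/ and /p/, so it deletes. /piurupipopourg/ → piuruppopourg.
Rule 2 (intervocalic h-deletion): no segment meets the environment; /piuruppopourg/ is unchanged.
Rule 3 (intervocalic spirantization): /p/ is a stop between vowels /o/ and /o/, so it spirantizes to the fricative [f]. /piuruppopourg/ → piuruppofourg.
Rule 4 (pre-rhotic lowering): /u/ is a high vowel immediately before /r/, so it lowers to [o]. /u/ is a high vowel immediately before /r/, so it lowers to [o]. /piuruppofourg/ → pioruppofoorg.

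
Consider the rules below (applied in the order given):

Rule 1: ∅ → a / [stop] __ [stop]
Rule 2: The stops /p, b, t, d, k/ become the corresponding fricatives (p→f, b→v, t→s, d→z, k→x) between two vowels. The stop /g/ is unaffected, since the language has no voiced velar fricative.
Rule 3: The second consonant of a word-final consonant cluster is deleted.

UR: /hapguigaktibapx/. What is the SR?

hafaguigaxasivap

Rule 1 (stop-cluster a-epenthesis): /p/ and /g/ form a stop–stop cluster, so [a] is inserted between them. /k/ and /t/ form a stop–stop cluster, so [a] is inserted between them. /hapguigaktibapx/ → hapaguigakatibapx.
Rule 2 (intervocalic spirantization): /p/ is a stop between vowels /a/ and /a/, so it spirantizes to the fricative [f]. /k/ is a stop between vowels /a/ and /a/, so it spirantizes to the fricative [x]. /t/ is a stop between vowels /a/ and /i/, so it spirantizes to the fricative [s]. /b/ is a stop between vowels /i/ and /a/, so it spirantizes to the fricative [v]. /hapaguigakatibapx/ → hafaguigaxasivapx.
Rule 3 (final cluster simplification): /x/ is the second consonant of a word-final cluster /px/, so it deletes. /hafaguigaxasivapx/ → hafaguigaxasivap.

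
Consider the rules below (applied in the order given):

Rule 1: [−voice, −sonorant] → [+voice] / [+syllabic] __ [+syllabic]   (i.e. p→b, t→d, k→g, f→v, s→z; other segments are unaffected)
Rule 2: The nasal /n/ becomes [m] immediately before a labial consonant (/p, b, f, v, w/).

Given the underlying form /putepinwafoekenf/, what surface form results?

pudebimwavoegemf

Rule 1 (intervocalic voicing): /t/ is a voiceless obstruent between vowels /u/ and /e/, so it voices to [d]. /p/ is a voiceless obstruent between vowels /e/ and /i/, so it voices to [b]. /f/ is a voiceless obstruent between vowels /a/ and /o/, so it voices to [v]. /k/ is a voiceless obstruent between vowels /e/ and /e/, so it voices to [g]. /putepinwafoekenf/ → pudebinwavoegenf.
Rule 2 (nasal place assimilation): /n/ precedes the labial consonant /w/, so it assimilates in place to [m]. /n/ precedes the labial consonant /f/, so it assimilates in place to [m]. /pudebinwavoegenf/ → pudebimwavoegemf.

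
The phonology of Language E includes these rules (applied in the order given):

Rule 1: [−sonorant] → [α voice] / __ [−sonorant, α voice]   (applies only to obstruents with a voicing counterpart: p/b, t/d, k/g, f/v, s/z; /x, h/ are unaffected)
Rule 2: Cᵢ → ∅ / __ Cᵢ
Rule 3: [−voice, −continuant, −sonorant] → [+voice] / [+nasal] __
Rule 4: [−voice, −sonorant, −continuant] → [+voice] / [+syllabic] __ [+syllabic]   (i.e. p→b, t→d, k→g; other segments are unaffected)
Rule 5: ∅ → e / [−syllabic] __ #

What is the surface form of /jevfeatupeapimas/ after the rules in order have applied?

Rule 1 (regressive voicing assimilation): /v/ precedes the voiceless obstruent /f/, so it devoices to [f] by assimilation. /jevfeatupeapimas/ → jeffeatupeapimas.
Rule 2 (degemination): /ff/ is a geminate; the first /f/ deletes. /jeffeatupeapimas/ → jefeatupeapimas.
Rule 3 (post-nasal voicing): no segment meets the environment; /jefeatupeapimas/ is unchanged.
Rule 4 (intervocalic voicing): /t/ is a voiceless stop between vowels /a/ and /u/, so it voices to [d]. /p/ is a voiceless stop between vowels /u/ and /e/, so it voices to [b]. /p/ is a voiceless stop between vowels /a/ and /i/, so it voices to [b]. /jefeatupeapimas/ → jefeadubeabimas.
Rule 5 (final e-epenthesis): the form ends in the consonant /s/, so [e] is inserted word-finally. /jefeadubeabimas/ → jefeadubeabimase.

jefeadubeabimase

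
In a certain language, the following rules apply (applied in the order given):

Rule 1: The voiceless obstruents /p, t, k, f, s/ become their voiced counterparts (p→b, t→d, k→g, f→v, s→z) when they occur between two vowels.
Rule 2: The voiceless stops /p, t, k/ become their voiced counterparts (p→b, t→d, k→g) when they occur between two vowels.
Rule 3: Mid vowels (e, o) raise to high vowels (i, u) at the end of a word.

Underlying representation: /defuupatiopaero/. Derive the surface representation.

Rule 1 (intervocalic voicing): /f/ is a voiceless obstruent between vowels /e/ and /u/, so it voices to [v]. /p/ is a voiceless obstruent between vowels /u/ and /a/, so it voices to [b]. /t/ is a voiceless obstruent between vowels /a/ and /i/, so it voices to [d]. /p/ is a voiceless obstruent between vowels /o/ and /a/, so it voices to [b]. /defuupatiopaero/ → devuubadiobaero.
Rule 2 (intervocalic voicing): no segment meets the environment; /devuubadiobaero/ is unchanged.
Rule 3 (final vowel raising): /o/ is a mid vowel in word-final position, so it raises to [u]. /devuubadiobaero/ → devuubadiobaeru.

devuubadiobaeru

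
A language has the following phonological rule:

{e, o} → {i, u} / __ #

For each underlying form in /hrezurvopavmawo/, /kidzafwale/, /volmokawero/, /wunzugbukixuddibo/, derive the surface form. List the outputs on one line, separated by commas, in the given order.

/hrezurvopavmawo/: /o/ is a mid vowel in word-final position, so it raises to [u]. → [hrezurvopavmawu].
/kidzafwale/: /e/ is a mid vowel in word-final position, so it raises to [i]. → [kidzafwali].
/volmokawero/: /o/ is a mid vowel in word-final position, so it raises to [u]. → [volmokaweru].
/wunzugbukixuddibo/: /o/ is a mid vowel in word-final position, so it raises to [u]. → [wunzugbukixuddibu].

hrezurvopavmawu, kidzafwali, volmokaweru, wunzugbukixuddibu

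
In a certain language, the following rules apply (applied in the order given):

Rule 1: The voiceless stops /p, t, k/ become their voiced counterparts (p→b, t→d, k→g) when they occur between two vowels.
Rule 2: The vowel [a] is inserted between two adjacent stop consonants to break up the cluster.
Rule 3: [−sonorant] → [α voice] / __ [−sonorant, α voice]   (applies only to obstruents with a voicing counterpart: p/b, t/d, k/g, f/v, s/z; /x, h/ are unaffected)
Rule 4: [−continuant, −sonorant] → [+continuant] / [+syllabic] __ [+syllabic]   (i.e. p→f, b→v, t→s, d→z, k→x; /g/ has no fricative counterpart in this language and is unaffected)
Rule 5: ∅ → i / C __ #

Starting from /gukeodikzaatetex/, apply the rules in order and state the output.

gugeozigzaazezexi

Rule 1 (intervocalic voicing): /k/ is a voiceless stop between vowels /u/ and /e/, so it voices to [g]. /t/ is a voiceless stop between vowels /a/ and /e/, so it voices to [d]. /t/ is a voiceless stop between vowels /e/ and /e/, so it voices to [d]. /gukeodikzaatetex/ → gugeodikzaadedex.
Rule 2 (stop-cluster a-epenthesis): no segment meets the environment; /gugeodikzaadedex/ is unchanged.
Rule 3 (regressive voicing assimilation): /k/ precedes the voiced obstruent /z/, so it voices to [g] by assimilation. /gugeodikzaadedex/ → gugeodigzaadedex.
Rule 4 (intervocalic spirantization): /d/ is a stop between vowels /o/ and /i/, so it spirantizes to the fricative [z]. /d/ is a stop between vowels /a/ and /e/, so it spirantizes to the fricative [z]. /d/ is a stop between vowels /e/ and /e/, so it spirantizes to the fricative [z]. /gugeodigzaadedex/ → gugeozigzaazezex.
Rule 5 (final i-epenthesis): the form ends in the consonant /x/, so [i] is inserted word-finally. /gugeozigzaazezex/ → gugeozigzaazezexi.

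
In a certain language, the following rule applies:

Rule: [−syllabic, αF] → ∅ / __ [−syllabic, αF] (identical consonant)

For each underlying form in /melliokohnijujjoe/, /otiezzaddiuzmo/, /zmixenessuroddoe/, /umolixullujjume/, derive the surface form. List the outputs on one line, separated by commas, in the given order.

/melliokohnijujjoe/: /ll/ is a geminate; the first /l/ deletes. /jj/ is a geminate; the first /j/ deletes. → [meliokohnijujoe].
/otiezzaddiuzmo/: /zz/ is a geminate; the first /z/ deletes. /dd/ is a geminate; the first /d/ deletes. → [otiezadiuzmo].
/zmixenessuroddoe/: /ss/ is a geminate; the first /s/ deletes. /dd/ is a geminate; the first /d/ deletes. → [zmixenesurodoe].
/umolixullujjume/: /ll/ is a geminate; the first /l/ deletes. /jj/ is a geminate; the first /j/ deletes. → [umolixulujume].

meliokohnijujoe, otiezadiuzmo, zmixenesurodoe, umolixulujume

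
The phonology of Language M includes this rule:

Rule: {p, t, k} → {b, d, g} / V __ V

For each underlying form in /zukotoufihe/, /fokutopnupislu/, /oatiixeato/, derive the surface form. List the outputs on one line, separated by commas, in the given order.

/zukotoufihe/: /k/ is a voiceless stop between vowels /u/ and /o/, so it voices to [g]. /t/ is a voiceless stop between vowels /o/ and /o/, so it voices to [d]. → [zugodoufihe].
/fokutopnupislu/: /k/ is a voiceless stop between vowels /o/ and /u/, so it voices to [g]. /t/ is a voiceless stop between vowels /u/ and /o/, so it voices to [d]. /p/ is a voiceless stop between vowels /u/ and /i/, so it voices to [b]. → [fogudopnubislu].
/oatiixeato/: /t/ is a voiceless stop between vowels /a/ and /i/, so it voices to [d]. /t/ is a voiceless stop between vowels /a/ and /o/, so it voices to [d]. → [oadiixeado].

zugodoufihe, fogudopnubislu, oadiixeado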